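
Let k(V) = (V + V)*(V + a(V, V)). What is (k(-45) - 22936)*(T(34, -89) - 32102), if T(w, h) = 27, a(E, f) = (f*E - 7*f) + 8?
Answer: 7383857450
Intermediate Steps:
a(E, f) = 8 - 7*f + E*f (a(E, f) = (E*f - 7*f) + 8 = (-7*f + E*f) + 8 = 8 - 7*f + E*f)
k(V) = 2*V*(8 + V**2 - 6*V) (k(V) = (V + V)*(V + (8 - 7*V + V*V)) = (2*V)*(V + (8 - 7*V + V**2)) = (2*V)*(V + (8 + V**2 - 7*V)) = (2*V)*(8 + V**2 - 6*V) = 2*V*(8 + V**2 - 6*V))
(k(-45) - 22936)*(T(34, -89) - 32102) = (2*(-45)*(8 + (-45)**2 - 6*(-45)) - 22936)*(27 - 32102) = (2*(-45)*(8 + 2025 + 270) - 22936)*(-32075) = (2*(-45)*2303 - 22936)*(-32075) = (-207270 - 22936)*(-32075) = -230206*(-32075) = 7383857450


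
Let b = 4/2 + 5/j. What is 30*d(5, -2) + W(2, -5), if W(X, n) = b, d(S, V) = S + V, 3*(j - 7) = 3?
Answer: 741/8 ≈ 92.625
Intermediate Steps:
j = 8 (j = 7 + (⅓)*3 = 7 + 1 = 8)
b = 21/8 (b = 4/2 + 5/8 = 4*(½) + 5*(⅛) = 2 + 5/8 = 21/8 ≈ 2.6250)
W(X, n) = 21/8
30*d(5, -2) + W(2, -5) = 30*(5 - 2) + 21/8 = 30*3 + 21/8 = 90 + 21/8 = 741/8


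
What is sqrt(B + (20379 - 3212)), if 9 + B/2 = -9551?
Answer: 3*I*sqrt(217) ≈ 44.193*I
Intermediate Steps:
B = -19120 (B = -18 + 2*(-9551) = -18 - 19102 = -19120)
sqrt(B + (20379 - 3212)) = sqrt(-19120 + (20379 - 3212)) = sqrt(-19120 + 17167) = sqrt(-1953) = 3*I*sqrt(217)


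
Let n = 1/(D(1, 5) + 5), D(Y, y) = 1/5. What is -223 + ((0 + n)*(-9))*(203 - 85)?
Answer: -5554/13 ≈ -427.23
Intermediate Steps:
D(Y, y) = 1/5 (D(Y, y) = 1*(1/5) = 1/5)
n = 5/26 (n = 1/(1/5 + 5) = 1/(26/5) = 5/26 ≈ 0.19231)
-223 + ((0 + n)*(-9))*(203 - 85) = -223 + ((0 + 5/26)*(-9))*(203 - 85) = -223 + ((5/26)*(-9))*118 = -223 - 45/26*118 = -223 - 2655/13 = -5554/13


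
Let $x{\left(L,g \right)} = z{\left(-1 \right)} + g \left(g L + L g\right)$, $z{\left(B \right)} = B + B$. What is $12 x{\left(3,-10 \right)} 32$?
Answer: $229632$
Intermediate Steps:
$z{\left(B \right)} = 2 B$
$x{\left(L,g \right)} = -2 + 2 L g^{2}$ ($x{\left(L,g \right)} = 2 \left(-1\right) + g \left(g L + L g\right) = -2 + g \left(L g + L g\right) = -2 + g 2 L g = -2 + 2 L g^{2}$)
$12 x{\left(3,-10 \right)} 32 = 12 \left(-2 + 2 \cdot 3 \left(-10\right)^{2}\right) 32 = 12 \left(-2 + 2 \cdot 3 \cdot 100\right) 32 = 12 \left(-2 + 600\right) 32 = 12 \cdot 598 \cdot 32 = 7176 \cdot 32 = 229632$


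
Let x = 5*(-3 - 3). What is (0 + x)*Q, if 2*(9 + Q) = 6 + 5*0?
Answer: 180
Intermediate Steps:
Q = -6 (Q = -9 + (6 + 5*0)/2 = -9 + (6 + 0)/2 = -9 + (½)*6 = -9 + 3 = -6)
x = -30 (x = 5*(-6) = -30)
(0 + x)*Q = (0 - 30)*(-6) = -30*(-6) = 180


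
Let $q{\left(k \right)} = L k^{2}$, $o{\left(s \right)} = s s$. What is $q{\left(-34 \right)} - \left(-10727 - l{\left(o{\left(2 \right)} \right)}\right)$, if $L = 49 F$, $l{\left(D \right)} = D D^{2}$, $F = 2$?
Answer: $124079$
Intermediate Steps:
$o{\left(s \right)} = s^{2}$
$l{\left(D \right)} = D^{3}$
$L = 98$ ($L = 49 \cdot 2 = 98$)
$q{\left(k \right)} = 98 k^{2}$
$q{\left(-34 \right)} - \left(-10727 - l{\left(o{\left(2 \right)} \right)}\right) = 98 \left(-34\right)^{2} - \left(-10727 - \left(2^{2}\right)^{3}\right) = 98 \cdot 1156 - \left(-10727 - 4^{3}\right) = 113288 - \left(-10727 - 64\right) = 113288 - -10791 = 113288 + 10791 = 124079$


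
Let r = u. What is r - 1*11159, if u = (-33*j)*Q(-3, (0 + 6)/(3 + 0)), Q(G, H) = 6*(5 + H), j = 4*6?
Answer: -44423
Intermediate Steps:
j = 24
Q(G, H) = 30 + 6*H
u = -33264 (u = (-33*24)*(30 + 6*((0 + 6)/(3 + 0))) = -792*(30 + 6*(6/3)) = -792*(30 + 6*(6*(1/3))) = -792*(30 + 6*2) = -792*(30 + 12) = -792*42 = -33264)
r = -33264
r - 1*11159 = -33264 - 1*11159 = -33264 - 11159 = -44423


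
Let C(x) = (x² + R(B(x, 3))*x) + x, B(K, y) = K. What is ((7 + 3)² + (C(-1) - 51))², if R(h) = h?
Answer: 2500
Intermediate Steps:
C(x) = x + 2*x² (C(x) = (x² + x*x) + x = (x² + x²) + x = 2*x² + x = x + 2*x²)
((7 + 3)² + (C(-1) - 51))² = ((7 + 3)² + (-(1 + 2*(-1)) - 51))² = (10² + (-(1 - 2) - 51))² = (100 + (-1*(-1) - 51))² = (100 + (1 - 51))² = (100 - 50)² = 50² = 2500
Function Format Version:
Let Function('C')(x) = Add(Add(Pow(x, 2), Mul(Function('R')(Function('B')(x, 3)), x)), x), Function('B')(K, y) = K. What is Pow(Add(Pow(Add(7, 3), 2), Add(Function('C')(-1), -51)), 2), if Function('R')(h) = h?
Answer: 2500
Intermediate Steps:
Function('C')(x) = Add(x, Mul(2, Pow(x, 2))) (Function('C')(x) = Add(Add(Pow(x, 2), Mul(x, x)), x) = Add(Add(Pow(x, 2), Pow(x, 2)), x) = Add(Mul(2, Pow(x, 2)), x) = Add(x, Mul(2, Pow(x, 2))))
Pow(Add(Pow(Add(7, 3), 2), Add(Function('C')(-1), -51)), 2) = Pow(Add(Pow(Add(7, 3), 2), Add(Mul(-1, Add(1, Mul(2, -1))), -51)), 2) = Pow(Add(Pow(10, 2), Add(Mul(-1, Add(1, -2)), -51)), 2) = Pow(Add(100, Add(Mul(-1, -1), -51)), 2) = Pow(Add(100, Add(1, -51)), 2) = Pow(Add(100, -50), 2) = Pow(50, 2) = 2500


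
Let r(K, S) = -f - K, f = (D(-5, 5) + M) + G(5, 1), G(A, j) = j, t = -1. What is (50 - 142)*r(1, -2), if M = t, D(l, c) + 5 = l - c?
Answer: -1288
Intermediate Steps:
D(l, c) = -5 + l - c (D(l, c) = -5 + (l - c) = -5 + l - c)
M = -1
f = -15 (f = ((-5 - 5 - 1*5) - 1) + 1 = ((-5 - 5 - 5) - 1) + 1 = (-15 - 1) + 1 = -16 + 1 = -15)
r(K, S) = 15 - K (r(K, S) = -1*(-15) - K = 15 - K)
(50 - 142)*r(1, -2) = (50 - 142)*(15 - 1*1) = -92*(15 - 1) = -92*14 = -1288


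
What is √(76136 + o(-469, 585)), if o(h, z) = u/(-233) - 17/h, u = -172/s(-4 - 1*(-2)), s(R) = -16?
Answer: √3636700352936105/218554 ≈ 275.93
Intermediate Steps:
u = 43/4 (u = -172/(-16) = -172*(-1/16) = 43/4 ≈ 10.750)
o(h, z) = -43/932 - 17/h (o(h, z) = (43/4)/(-233) - 17/h = (43/4)*(-1/233) - 17/h = -43/932 - 17/h)
√(76136 + o(-469, 585)) = √(76136 + (-43/932 - 17/(-469))) = √(76136 + (-43/932 - 17*(-1/469))) = √(76136 + (-43/932 + 17/469)) = √(76136 - 4323/437108) = √(33279650365/437108) = √3636700352936105/218554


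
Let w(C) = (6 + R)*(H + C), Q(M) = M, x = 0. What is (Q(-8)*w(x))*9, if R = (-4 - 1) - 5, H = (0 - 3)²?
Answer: 2592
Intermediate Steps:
H = 9 (H = (-3)² = 9)
R = -10 (R = -5 - 5 = -10)
w(C) = -36 - 4*C (w(C) = (6 - 10)*(9 + C) = -4*(9 + C) = -36 - 4*C)
(Q(-8)*w(x))*9 = -8*(-36 - 4*0)*9 = -8*(-36 + 0)*9 = -8*(-36)*9 = 288*9 = 2592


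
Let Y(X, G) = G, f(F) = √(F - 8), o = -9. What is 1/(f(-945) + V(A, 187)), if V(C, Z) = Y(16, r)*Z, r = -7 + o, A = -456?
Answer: -2992/8953017 - I*√953/8953017 ≈ -0.00033419 - 3.4481e-6*I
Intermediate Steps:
f(F) = √(-8 + F)
r = -16 (r = -7 - 9 = -16)
V(C, Z) = -16*Z
1/(f(-945) + V(A, 187)) = 1/(√(-8 - 945) - 16*187) = 1/(√(-953) - 2992) = 1/(I*√953 - 2992) = 1/(-2992 + I*√953)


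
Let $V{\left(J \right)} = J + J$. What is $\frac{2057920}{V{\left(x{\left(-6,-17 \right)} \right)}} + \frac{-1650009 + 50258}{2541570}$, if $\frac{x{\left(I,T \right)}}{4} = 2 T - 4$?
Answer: $- \frac{326927128669}{48289830} \approx -6770.1$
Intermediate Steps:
$x{\left(I,T \right)} = -16 + 8 T$ ($x{\left(I,T \right)} = 4 \left(2 T - 4\right) = 4 \left(-4 + 2 T\right) = -16 + 8 T$)
$V{\left(J \right)} = 2 J$
$\frac{2057920}{V{\left(x{\left(-6,-17 \right)} \right)}} + \frac{-1650009 + 50258}{2541570} = \frac{2057920}{2 \left(-16 + 8 \left(-17\right)\right)} + \frac{-1650009 + 50258}{2541570} = \frac{2057920}{2 \left(-16 - 136\right)} - \frac{1599751}{2541570} = \frac{2057920}{2 \left(-152\right)} - \frac{1599751}{2541570} = \frac{2057920}{-304} - \frac{1599751}{2541570} = 2057920 \left(- \frac{1}{304}\right) - \frac{1599751}{2541570} = - \frac{128620}{19} - \frac{1599751}{2541570} = - \frac{326927128669}{48289830}$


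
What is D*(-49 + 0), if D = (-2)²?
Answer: -196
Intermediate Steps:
D = 4
D*(-49 + 0) = 4*(-49 + 0) = 4*(-49) = -196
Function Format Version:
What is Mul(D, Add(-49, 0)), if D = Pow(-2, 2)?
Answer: -196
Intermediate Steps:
D = 4
Mul(D, Add(-49, 0)) = Mul(4, Add(-49, 0)) = Mul(4, -49) = -196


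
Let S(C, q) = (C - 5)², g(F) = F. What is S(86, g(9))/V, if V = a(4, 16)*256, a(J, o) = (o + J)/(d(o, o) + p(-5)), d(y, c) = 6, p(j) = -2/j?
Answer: 6561/800 ≈ 8.2012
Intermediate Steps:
S(C, q) = (-5 + C)²
a(J, o) = 5*J/32 + 5*o/32 (a(J, o) = (o + J)/(6 - 2/(-5)) = (J + o)/(6 - 2*(-⅕)) = (J + o)/(6 + ⅖) = (J + o)/(32/5) = (J + o)*(5/32) = 5*J/32 + 5*o/32)
V = 800 (V = ((5/32)*4 + (5/32)*16)*256 = (5/8 + 5/2)*256 = (25/8)*256 = 800)
S(86, g(9))/V = (-5 + 86)²/800 = 81²*(1/800) = 6561*(1/800) = 6561/800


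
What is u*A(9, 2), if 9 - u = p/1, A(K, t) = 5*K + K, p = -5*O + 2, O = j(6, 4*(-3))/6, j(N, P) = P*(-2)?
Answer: 1458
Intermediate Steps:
j(N, P) = -2*P
O = 4 (O = -8*(-3)/6 = -2*(-12)*(1/6) = 24*(1/6) = 4)
p = -18 (p = -5*4 + 2 = -20 + 2 = -18)
A(K, t) = 6*K
u = 27 (u = 9 - (-18)/1 = 9 - (-18) = 9 - 1*(-18) = 9 + 18 = 27)
u*A(9, 2) = 27*(6*9) = 27*54 = 1458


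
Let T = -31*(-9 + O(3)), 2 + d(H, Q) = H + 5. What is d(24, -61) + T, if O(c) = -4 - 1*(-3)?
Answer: 337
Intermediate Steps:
d(H, Q) = 3 + H (d(H, Q) = -2 + (H + 5) = -2 + (5 + H) = 3 + H)
O(c) = -1 (O(c) = -4 + 3 = -1)
T = 310 (T = -31*(-9 - 1) = -31*(-10) = 310)
d(24, -61) + T = (3 + 24) + 310 = 27 + 310 = 337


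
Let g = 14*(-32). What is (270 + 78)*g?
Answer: -155904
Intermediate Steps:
g = -448
(270 + 78)*g = (270 + 78)*(-448) = 348*(-448) = -155904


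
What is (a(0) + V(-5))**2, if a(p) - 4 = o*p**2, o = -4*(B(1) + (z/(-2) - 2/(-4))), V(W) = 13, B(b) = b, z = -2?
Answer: 289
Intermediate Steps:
o = -10 (o = -4*(1 + (-2/(-2) - 2/(-4))) = -4*(1 + (-2*(-1/2) - 2*(-1/4))) = -4*(1 + (1 + 1/2)) = -4*(1 + 3/2) = -4*5/2 = -10)
a(p) = 4 - 10*p**2
(a(0) + V(-5))**2 = ((4 - 10*0**2) + 13)**2 = ((4 - 10*0) + 13)**2 = ((4 + 0) + 13)**2 = (4 + 13)**2 = 17**2 = 289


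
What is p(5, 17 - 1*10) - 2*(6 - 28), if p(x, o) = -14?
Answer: 30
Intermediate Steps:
p(5, 17 - 1*10) - 2*(6 - 28) = -14 - 2*(6 - 28) = -14 - 2*(-22) = -14 + 44 = 30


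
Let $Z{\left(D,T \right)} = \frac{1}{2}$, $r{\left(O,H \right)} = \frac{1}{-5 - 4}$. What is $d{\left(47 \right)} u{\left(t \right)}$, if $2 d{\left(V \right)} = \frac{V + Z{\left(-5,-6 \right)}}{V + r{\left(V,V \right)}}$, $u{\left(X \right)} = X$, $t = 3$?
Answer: $\frac{2565}{1688} \approx 1.5196$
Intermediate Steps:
$r{\left(O,H \right)} = - \frac{1}{9}$ ($r{\left(O,H \right)} = \frac{1}{-9} = - \frac{1}{9}$)
$Z{\left(D,T \right)} = \frac{1}{2}$
$d{\left(V \right)} = \frac{\frac{1}{2} + V}{2 \left(- \frac{1}{9} + V\right)}$ ($d{\left(V \right)} = \frac{\left(V + \frac{1}{2}\right) \frac{1}{V - \frac{1}{9}}}{2} = \frac{\left(\frac{1}{2} + V\right) \frac{1}{- \frac{1}{9} + V}}{2} = \frac{\frac{1}{- \frac{1}{9} + V} \left(\frac{1}{2} + V\right)}{2} = \frac{\frac{1}{2} + V}{2 \left(- \frac{1}{9} + V\right)}$)
$d{\left(47 \right)} u{\left(t \right)} = \frac{9 \left(1 + 2 \cdot 47\right)}{4 \left(-1 + 9 \cdot 47\right)} 3 = \frac{9 \left(1 + 94\right)}{4 \left(-1 + 423\right)} 3 = \frac{9}{4} \cdot \frac{1}{422} \cdot 95 \cdot 3 = \frac{855}{1688} \cdot 3 = \frac{2565}{1688}$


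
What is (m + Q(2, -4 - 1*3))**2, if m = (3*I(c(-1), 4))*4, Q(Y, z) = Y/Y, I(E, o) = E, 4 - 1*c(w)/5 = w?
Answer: 90601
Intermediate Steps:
c(w) = 20 - 5*w
Q(Y, z) = 1
m = 300 (m = (3*(20 - 5*(-1)))*4 = (3*(20 + 5))*4 = (3*25)*4 = 75*4 = 300)
(m + Q(2, -4 - 1*3))**2 = (300 + 1)**2 = 301**2 = 90601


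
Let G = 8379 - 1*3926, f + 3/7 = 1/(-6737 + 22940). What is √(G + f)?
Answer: √57279318904731/113421 ≈ 66.728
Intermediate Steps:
f = -48602/113421 (f = -3/7 + 1/(-6737 + 22940) = -3/7 + 1/16203 = -48602/113421 ≈ -0.42851)
G = 4453 (G = 8379 - 3926 = 4453)
√(G + f) = √(4453 - 48602/113421) = √(505015111/113421) = √57279318904731/113421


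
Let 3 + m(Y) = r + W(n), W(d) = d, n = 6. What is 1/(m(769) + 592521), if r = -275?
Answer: 1/592249 ≈ 1.6885e-6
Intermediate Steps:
m(Y) = -272 (m(Y) = -3 + (-275 + 6) = -3 - 269 = -272)
1/(m(769) + 592521) = 1/(-272 + 592521) = 1/592249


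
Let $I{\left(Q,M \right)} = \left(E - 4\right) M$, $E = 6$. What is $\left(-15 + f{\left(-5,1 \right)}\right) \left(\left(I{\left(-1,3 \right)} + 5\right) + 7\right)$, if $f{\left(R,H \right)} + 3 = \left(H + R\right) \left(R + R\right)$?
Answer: $396$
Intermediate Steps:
$I{\left(Q,M \right)} = 2 M$ ($I{\left(Q,M \right)} = \left(6 - 4\right) M = 2 M$)
$f{\left(R,H \right)} = -3 + 2 R \left(H + R\right)$ ($f{\left(R,H \right)} = -3 + \left(H + R\right) \left(R + R\right) = -3 + \left(H + R\right) 2 R = -3 + 2 R \left(H + R\right)$)
$\left(-15 + f{\left(-5,1 \right)}\right) \left(\left(I{\left(-1,3 \right)} + 5\right) + 7\right) = \left(-15 + \left(-3 + 2 \left(-5\right)^{2} + 2 \cdot 1 \left(-5\right)\right)\right) \left(\left(2 \cdot 3 + 5\right) + 7\right) = \left(-15 - -37\right) \left(\left(6 + 5\right) + 7\right) = \left(-15 - -37\right) \left(11 + 7\right) = \left(-15 + 37\right) 18 = 22 \cdot 18 = 396$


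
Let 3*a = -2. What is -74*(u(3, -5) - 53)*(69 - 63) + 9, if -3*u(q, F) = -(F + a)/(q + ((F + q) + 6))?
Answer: 496877/21 ≈ 23661.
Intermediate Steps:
a = -⅔ (a = (⅓)*(-2) = -⅔ ≈ -0.66667)
u(q, F) = (-⅔ + F)/(3*(6 + F + 2*q)) (u(q, F) = -(-1)*(F - ⅔)/(q + ((F + q) + 6))/3 = -(-1)*(-⅔ + F)/(q + (6 + F + q))/3 = -(-1)*(-⅔ + F)/(6 + F + 2*q)/3 = -(-1)*(-⅔ + F)/(3*(6 + F + 2*q)) = (-⅔ + F)/(3*(6 + F + 2*q)))
-74*(u(3, -5) - 53)*(69 - 63) + 9 = -74*((-2 + 3*(-5))/(9*(6 - 5 + 2*3)) - 53)*(69 - 63) + 9 = -74*((-2 - 15)/(9*(6 - 5 + 6)) - 53)*6 + 9 = -74*((⅑)*(-17)/7 - 53)*6 + 9 = -74*((⅑)*(⅐)*(-17) - 53)*6 + 9 = -74*(-17/63 - 53)*6 + 9 = -(-248344)*6/63 + 9 = -74*(-6712/21) + 9 = 496688/21 + 9 = 496877/21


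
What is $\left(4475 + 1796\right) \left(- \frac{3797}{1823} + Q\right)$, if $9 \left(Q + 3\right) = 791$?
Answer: $\frac{8519774329}{16407} \approx 5.1928 \cdot 10^{5}$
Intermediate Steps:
$Q = \frac{764}{9}$ ($Q = -3 + \frac{1}{9} \cdot 791 = -3 + \frac{791}{9} = \frac{764}{9} \approx 84.889$)
$\left(4475 + 1796\right) \left(- \frac{3797}{1823} + Q\right) = \left(4475 + 1796\right) \left(- \frac{3797}{1823} + \frac{764}{9}\right) = 6271 \left(\left(-3797\right) \frac{1}{1823} + \frac{764}{9}\right) = 6271 \left(- \frac{3797}{1823} + \frac{764}{9}\right) = 6271 \cdot \frac{1358599}{16407} = \frac{8519774329}{16407}$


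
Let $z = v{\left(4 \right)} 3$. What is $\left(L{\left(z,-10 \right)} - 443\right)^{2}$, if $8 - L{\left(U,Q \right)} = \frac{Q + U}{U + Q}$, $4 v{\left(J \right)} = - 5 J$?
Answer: $190096$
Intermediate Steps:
$v{\left(J \right)} = - \frac{5 J}{4}$ ($v{\left(J \right)} = \frac{\left(-5\right) J}{4} = - \frac{5 J}{4}$)
$z = -15$ ($z = \left(- \frac{5}{4}\right) 4 \cdot 3 = \left(-5\right) 3 = -15$)
$L{\left(U,Q \right)} = 7$ ($L{\left(U,Q \right)} = 8 - \frac{Q + U}{U + Q} = 8 - \frac{Q + U}{Q + U} = 8 - 1 = 7$)
$\left(L{\left(z,-10 \right)} - 443\right)^{2} = \left(7 - 443\right)^{2} = \left(-436\right)^{2} = 190096$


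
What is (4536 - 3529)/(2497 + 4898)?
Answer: 1007/7395 ≈ 0.13617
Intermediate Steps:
(4536 - 3529)/(2497 + 4898) = 1007/7395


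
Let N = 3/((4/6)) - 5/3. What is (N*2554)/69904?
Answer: 1277/12336 ≈ 0.10352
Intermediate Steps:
N = 17/6 (N = 3/((4*(⅙))) - 5*⅓ = 3/(⅔) - 5/3 = 3*(3/2) - 5/3 = 9/2 - 5/3 = 17/6 ≈ 2.8333)
(N*2554)/69904 = ((17/6)*2554)/69904 = (21709/3)*(1/69904) = 1277/12336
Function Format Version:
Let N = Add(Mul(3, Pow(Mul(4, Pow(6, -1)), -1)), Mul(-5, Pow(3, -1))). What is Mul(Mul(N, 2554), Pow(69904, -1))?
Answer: Rational(1277, 12336) ≈ 0.10352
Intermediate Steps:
N = Rational(17, 6) (N = Add(Mul(3, Pow(Mul(4, Rational(1, 6)), -1)), Mul(-5, Rational(1, 3))) = Add(Mul(3, Pow(Rational(2, 3), -1)), Rational(-5, 3)) = Add(Mul(3, Rational(3, 2)), Rational(-5, 3)) = Add(Rational(9, 2), Rational(-5, 3)) = Rational(17, 6) ≈ 2.8333)
Mul(Mul(N, 2554), Pow(69904, -1)) = Mul(Mul(Rational(17, 6), 2554), Pow(69904, -1)) = Mul(Rational(21709, 3), Rational(1, 69904)) = Rational(1277, 12336)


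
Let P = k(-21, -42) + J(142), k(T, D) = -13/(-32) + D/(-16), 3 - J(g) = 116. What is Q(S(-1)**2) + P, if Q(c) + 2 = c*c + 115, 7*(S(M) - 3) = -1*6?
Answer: 1852897/76832 ≈ 24.116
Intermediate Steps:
J(g) = -113 (J(g) = 3 - 1*116 = 3 - 116 = -113)
k(T, D) = 13/32 - D/16 (k(T, D) = -13*(-1/32) + D*(-1/16) = 13/32 - D/16)
S(M) = 15/7 (S(M) = 3 + (-1*6)/7 = 3 + (1/7)*(-6) = 3 - 6/7 = 15/7)
P = -3519/32 (P = (13/32 - 1/16*(-42)) - 113 = (13/32 + 21/8) - 113 = 97/32 - 113 = -3519/32 ≈ -109.97)
Q(c) = 113 + c**2 (Q(c) = -2 + (c*c + 115) = -2 + (c**2 + 115) = -2 + (115 + c**2) = 113 + c**2)
Q(S(-1)**2) + P = (113 + ((15/7)**2)**2) - 3519/32 = (113 + (225/49)**2) - 3519/32 = (113 + 50625/2401) - 3519/32 = 321938/2401 - 3519/32 = 1852897/76832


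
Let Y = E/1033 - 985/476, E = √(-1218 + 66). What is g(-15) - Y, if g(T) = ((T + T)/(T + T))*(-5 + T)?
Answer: -8535/476 - 24*I*√2/1033 ≈ -17.931 - 0.032857*I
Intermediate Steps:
E = 24*I*√2 (E = √(-1152) = 24*I*√2 ≈ 33.941*I)
g(T) = -5 + T (g(T) = ((2*T)/((2*T)))*(-5 + T) = ((2*T)*(1/(2*T)))*(-5 + T) = 1*(-5 + T) = -5 + T)
Y = -985/476 + 24*I*√2/1033 (Y = (24*I*√2)/1033 - 985/476 = (24*I*√2)*(1/1033) - 985*1/476 = 24*I*√2/1033 - 985/476 = -985/476 + 24*I*√2/1033 ≈ -2.0693 + 0.032857*I)
g(-15) - Y = (-5 - 15) - (-985/476 + 24*I*√2/1033) = -20 + (985/476 - 24*I*√2/1033) = -8535/476 - 24*I*√2/1033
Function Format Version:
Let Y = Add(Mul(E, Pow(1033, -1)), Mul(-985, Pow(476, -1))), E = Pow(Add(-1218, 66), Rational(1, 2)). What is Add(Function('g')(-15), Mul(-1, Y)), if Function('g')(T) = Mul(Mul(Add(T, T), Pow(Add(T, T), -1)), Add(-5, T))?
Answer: Add(Rational(-8535, 476), Mul(Rational(-24, 1033), I, Pow(2, Rational(1, 2)))) ≈ Add(-17.931, Mul(-0.032857, I))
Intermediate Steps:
E = Mul(24, I, Pow(2, Rational(1, 2))) (E = Pow(-1152, Rational(1, 2)) = Mul(24, I, Pow(2, Rational(1, 2))) ≈ Mul(33.941, I))
Function('g')(T) = Add(-5, T) (Function('g')(T) = Mul(Mul(Mul(2, T), Pow(Mul(2, T), -1)), Add(-5, T)) = Mul(Mul(Mul(2, T), Mul(Rational(1, 2), Pow(T, -1))), Add(-5, T)) = Mul(1, Add(-5, T)) = Add(-5, T))
Y = Add(Rational(-985, 476), Mul(Rational(24, 1033), I, Pow(2, Rational(1, 2)))) (Y = Add(Mul(Mul(24, I, Pow(2, Rational(1, 2))), Pow(1033, -1)), Mul(-985, Pow(476, -1))) = Add(Mul(Mul(24, I, Pow(2, Rational(1, 2))), Rational(1, 1033)), Mul(-985, Rational(1, 476))) = Add(Mul(Rational(24, 1033), I, Pow(2, Rational(1, 2))), Rational(-985, 476)) = Add(Rational(-985, 476), Mul(Rational(24, 1033), I, Pow(2, Rational(1, 2)))) ≈ Add(-2.0693, Mul(0.032857, I)))
Add(Function('g')(-15), Mul(-1, Y)) = Add(Add(-5, -15), Mul(-1, Add(Rational(-985, 476), Mul(Rational(24, 1033), I, Pow(2, Rational(1, 2)))))) = Add(-20, Add(Rational(985, 476), Mul(Rational(-24, 1033), I, Pow(2, Rational(1, 2))))) = Add(Rational(-8535, 476), Mul(Rational(-24, 1033), I, Pow(2, Rational(1, 2))))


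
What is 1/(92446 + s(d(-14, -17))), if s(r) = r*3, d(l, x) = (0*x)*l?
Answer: 1/92446 ≈ 1.0817e-5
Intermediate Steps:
d(l, x) = 0 (d(l, x) = 0*l = 0)
s(r) = 3*r
1/(92446 + s(d(-14, -17))) = 1/(92446 + 3*0) = 1/(92446 + 0) = 1/92446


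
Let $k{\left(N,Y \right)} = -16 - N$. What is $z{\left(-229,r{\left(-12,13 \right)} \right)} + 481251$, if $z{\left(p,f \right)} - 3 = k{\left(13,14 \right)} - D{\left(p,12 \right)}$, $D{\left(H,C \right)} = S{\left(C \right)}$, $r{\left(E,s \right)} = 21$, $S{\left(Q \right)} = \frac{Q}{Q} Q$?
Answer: $481213$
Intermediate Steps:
$S{\left(Q \right)} = Q$ ($S{\left(Q \right)} = 1 Q = Q$)
$D{\left(H,C \right)} = C$
$z{\left(p,f \right)} = -38$ ($z{\left(p,f \right)} = 3 - 41 = -38$)
$z{\left(-229,r{\left(-12,13 \right)} \right)} + 481251 = -38 + 481251 = 481213$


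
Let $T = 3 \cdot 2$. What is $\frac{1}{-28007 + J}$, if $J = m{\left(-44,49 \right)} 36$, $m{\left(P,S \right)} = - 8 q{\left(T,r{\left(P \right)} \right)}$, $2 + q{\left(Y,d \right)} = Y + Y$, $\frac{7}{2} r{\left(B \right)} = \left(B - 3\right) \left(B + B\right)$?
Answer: $- \frac{1}{30887} \approx -3.2376 \cdot 10^{-5}$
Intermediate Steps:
$r{\left(B \right)} = \frac{4 B \left(-3 + B\right)}{7}$ ($r{\left(B \right)} = \frac{2 \left(B - 3\right) \left(B + B\right)}{7} = \frac{2 \left(-3 + B\right) 2 B}{7} = \frac{2 \cdot 2 B \left(-3 + B\right)}{7} = \frac{4 B \left(-3 + B\right)}{7}$)
$T = 6$
$q{\left(Y,d \right)} = -2 + 2 Y$ ($q{\left(Y,d \right)} = -2 + \left(Y + Y\right) = -2 + 2 Y$)
$m{\left(P,S \right)} = -80$ ($m{\left(P,S \right)} = - 8 \left(-2 + 2 \cdot 6\right) = - 8 \left(-2 + 12\right) = \left(-8\right) 10 = -80$)
$J = -2880$ ($J = \left(-80\right) 36 = -2880$)
$\frac{1}{-28007 + J} = \frac{1}{-28007 - 2880} = \frac{1}{-30887} = - \frac{1}{30887}$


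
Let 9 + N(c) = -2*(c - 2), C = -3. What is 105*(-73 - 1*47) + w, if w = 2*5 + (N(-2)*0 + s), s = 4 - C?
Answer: -12583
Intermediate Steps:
s = 7 (s = 4 - 1*(-3) = 4 + 3 = 7)
N(c) = -5 - 2*c (N(c) = -9 - 2*(c - 2) = -9 - 2*(-2 + c) = -9 + (4 - 2*c) = -5 - 2*c)
w = 17 (w = 2*5 + ((-5 - 2*(-2))*0 + 7) = 10 + ((-5 + 4)*0 + 7) = 10 + (-1*0 + 7) = 10 + (0 + 7) = 10 + 7 = 17)
105*(-73 - 1*47) + w = 105*(-73 - 1*47) + 17 = 105*(-73 - 47) + 17 = 105*(-120) + 17 = -12600 + 17 = -12583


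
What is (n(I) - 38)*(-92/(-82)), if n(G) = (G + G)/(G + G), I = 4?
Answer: -1702/41 ≈ -41.512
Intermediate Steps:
n(G) = 1 (n(G) = (2*G)/((2*G)) = (2*G)*(1/(2*G)) = 1)
(n(I) - 38)*(-92/(-82)) = (1 - 38)*(-92/(-82)) = -(-3404)*(-1)/82 = -37*46/41 = -1702/41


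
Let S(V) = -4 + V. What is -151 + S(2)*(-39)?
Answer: -73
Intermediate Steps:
-151 + S(2)*(-39) = -151 + (-4 + 2)*(-39) = -151 - 2*(-39) = -151 + 78 = -73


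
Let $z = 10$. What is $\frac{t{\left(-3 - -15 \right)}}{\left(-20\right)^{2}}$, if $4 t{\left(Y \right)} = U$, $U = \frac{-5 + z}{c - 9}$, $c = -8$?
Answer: $- \frac{1}{5440} \approx -0.00018382$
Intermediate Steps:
$U = - \frac{5}{17}$ ($U = \frac{-5 + 10}{-8 - 9} = \frac{5}{-17} = 5 \left(- \frac{1}{17}\right) = - \frac{5}{17} \approx -0.29412$)
$t{\left(Y \right)} = - \frac{5}{68}$ ($t{\left(Y \right)} = \frac{1}{4} \left(- \frac{5}{17}\right) = - \frac{5}{68}$)
$\frac{t{\left(-3 - -15 \right)}}{\left(-20\right)^{2}} = - \frac{5}{68 \left(-20\right)^{2}} = - \frac{5}{68 \cdot 400} = \left(- \frac{5}{68}\right) \frac{1}{400} = - \frac{1}{5440}$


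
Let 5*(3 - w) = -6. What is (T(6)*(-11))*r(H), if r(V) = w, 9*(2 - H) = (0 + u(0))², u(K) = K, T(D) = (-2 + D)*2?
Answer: -1848/5 ≈ -369.60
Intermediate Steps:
T(D) = -4 + 2*D
w = 21/5 (w = 3 - ⅕*(-6) = 3 + 6/5 = 21/5 ≈ 4.2000)
H = 2 (H = 2 - (0 + 0)²/9 = 2 - ⅑*0² = 2 - ⅑*0 = 2 + 0 = 2)
r(V) = 21/5
(T(6)*(-11))*r(H) = ((-4 + 2*6)*(-11))*(21/5) = ((-4 + 12)*(-11))*(21/5) = (8*(-11))*(21/5) = -88*21/5 = -1848/5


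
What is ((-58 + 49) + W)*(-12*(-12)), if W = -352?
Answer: -51984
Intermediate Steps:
((-58 + 49) + W)*(-12*(-12)) = ((-58 + 49) - 352)*(-12*(-12)) = (-9 - 352)*144 = -361*144 = -51984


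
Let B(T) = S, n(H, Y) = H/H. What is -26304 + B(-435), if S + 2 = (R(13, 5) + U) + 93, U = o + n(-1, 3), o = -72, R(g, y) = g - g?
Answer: -26284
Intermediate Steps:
n(H, Y) = 1
R(g, y) = 0
U = -71 (U = -72 + 1 = -71)
S = 20 (S = -2 + ((0 - 71) + 93) = -2 + (-71 + 93) = -2 + 22 = 20)
B(T) = 20
-26304 + B(-435) = -26304 + 20 = -26284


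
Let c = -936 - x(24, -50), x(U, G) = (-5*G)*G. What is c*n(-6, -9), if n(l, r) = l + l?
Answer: -138768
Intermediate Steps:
n(l, r) = 2*l
x(U, G) = -5*G²
c = 11564 (c = -936 - (-5)*(-50)² = -936 - (-5)*2500 = -936 - 1*(-12500) = -936 + 12500 = 11564)
c*n(-6, -9) = 11564*(2*(-6)) = 11564*(-12) = -138768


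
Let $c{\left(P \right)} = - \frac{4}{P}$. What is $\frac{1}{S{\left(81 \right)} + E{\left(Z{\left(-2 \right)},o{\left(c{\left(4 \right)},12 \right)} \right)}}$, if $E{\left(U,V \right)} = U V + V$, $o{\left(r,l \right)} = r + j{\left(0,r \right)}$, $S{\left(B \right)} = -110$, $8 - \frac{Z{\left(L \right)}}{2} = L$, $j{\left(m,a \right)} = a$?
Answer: $- \frac{1}{152} \approx -0.0065789$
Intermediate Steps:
$Z{\left(L \right)} = 16 - 2 L$
$o{\left(r,l \right)} = 2 r$ ($o{\left(r,l \right)} = r + r = 2 r$)
$E{\left(U,V \right)} = V + U V$
$\frac{1}{S{\left(81 \right)} + E{\left(Z{\left(-2 \right)},o{\left(c{\left(4 \right)},12 \right)} \right)}} = \frac{1}{-110 + 2 \left(- \frac{4}{4}\right) \left(1 + \left(16 - -4\right)\right)} = \frac{1}{-110 + 2 \left(\left(-4\right) \frac{1}{4}\right) \left(1 + \left(16 + 4\right)\right)} = \frac{1}{-110 + 2 \left(-1\right) \left(1 + 20\right)} = \frac{1}{-110 - 42} = \frac{1}{-152} = - \frac{1}{152}$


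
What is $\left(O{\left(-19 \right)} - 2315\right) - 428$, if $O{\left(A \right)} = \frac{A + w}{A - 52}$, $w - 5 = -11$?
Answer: $- \frac{194728}{71} \approx -2742.6$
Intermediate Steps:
$w = -6$ ($w = 5 - 11 = -6$)
$O{\left(A \right)} = \frac{-6 + A}{-52 + A}$ ($O{\left(A \right)} = \frac{A - 6}{A - 52} = \frac{-6 + A}{-52 + A}$)
$\left(O{\left(-19 \right)} - 2315\right) - 428 = \left(\frac{-6 - 19}{-52 - 19} - 2315\right) - 428 = \left(\frac{1}{-71} \left(-25\right) - 2315\right) - 428 = \left(\left(- \frac{1}{71}\right) \left(-25\right) - 2315\right) - 428 = \left(\frac{25}{71} - 2315\right) - 428 = - \frac{164340}{71} - 428 = - \frac{194728}{71}$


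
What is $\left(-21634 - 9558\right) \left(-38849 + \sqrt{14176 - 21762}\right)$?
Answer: $1211778008 - 31192 i \sqrt{7586} \approx 1.2118 \cdot 10^{9} - 2.7167 \cdot 10^{6} i$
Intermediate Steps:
$\left(-21634 - 9558\right) \left(-38849 + \sqrt{14176 - 21762}\right) = - 31192 \left(-38849 + \sqrt{-7586}\right) = - 31192 \left(-38849 + i \sqrt{7586}\right) = 1211778008 - 31192 i \sqrt{7586}$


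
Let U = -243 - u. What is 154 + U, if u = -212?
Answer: 123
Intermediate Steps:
U = -31 (U = -243 - 1*(-212) = -243 + 212 = -31)
154 + U = 154 - 31 = 123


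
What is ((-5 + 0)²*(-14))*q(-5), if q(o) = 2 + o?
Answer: 1050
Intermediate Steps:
((-5 + 0)²*(-14))*q(-5) = ((-5 + 0)²*(-14))*(2 - 5) = ((-5)²*(-14))*(-3) = (25*(-14))*(-3) = -350*(-3) = 1050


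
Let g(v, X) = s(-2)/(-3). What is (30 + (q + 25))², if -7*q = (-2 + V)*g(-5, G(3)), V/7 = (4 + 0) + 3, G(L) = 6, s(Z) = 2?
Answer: 1560001/441 ≈ 3537.4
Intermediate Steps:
g(v, X) = -⅔ (g(v, X) = 2/(-3) = 2*(-⅓) = -⅔)
V = 49 (V = 7*((4 + 0) + 3) = 7*(4 + 3) = 7*7 = 49)
q = 94/21 (q = -(-2 + 49)*(-2)/(7*3) = -47*(-2)/(7*3) = -⅐*(-94/3) = 94/21 ≈ 4.4762)
(30 + (q + 25))² = (30 + (94/21 + 25))² = (30 + 619/21)² = (1249/21)² = 1560001/441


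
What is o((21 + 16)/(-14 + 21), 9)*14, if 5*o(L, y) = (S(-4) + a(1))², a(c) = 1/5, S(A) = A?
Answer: 5054/125 ≈ 40.432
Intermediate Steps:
a(c) = ⅕
o(L, y) = 361/125 (o(L, y) = (-4 + ⅕)²/5 = (-19/5)²/5 = (⅕)*(361/25) = 361/125)
o((21 + 16)/(-14 + 21), 9)*14 = (361/125)*14 = 5054/125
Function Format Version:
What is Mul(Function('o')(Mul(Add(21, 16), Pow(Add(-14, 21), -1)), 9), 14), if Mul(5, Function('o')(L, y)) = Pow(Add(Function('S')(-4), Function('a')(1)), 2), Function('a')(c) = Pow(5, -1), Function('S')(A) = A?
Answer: Rational(5054, 125) ≈ 40.432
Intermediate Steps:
Function('a')(c) = Rational(1, 5)
Function('o')(L, y) = Rational(361, 125) (Function('o')(L, y) = Mul(Rational(1, 5), Pow(Add(-4, Rational(1, 5)), 2)) = Mul(Rational(1, 5), Pow(Rational(-19, 5), 2)) = Mul(Rational(1, 5), Rational(361, 25)) = Rational(361, 125))
Mul(Function('o')(Mul(Add(21, 16), Pow(Add(-14, 21), -1)), 9), 14) = Mul(Rational(361, 125), 14) = Rational(5054, 125)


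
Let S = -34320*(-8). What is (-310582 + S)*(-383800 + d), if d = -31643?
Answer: 14965087746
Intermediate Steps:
S = 274560
(-310582 + S)*(-383800 + d) = (-310582 + 274560)*(-383800 - 31643) = -36022*(-415443) = 14965087746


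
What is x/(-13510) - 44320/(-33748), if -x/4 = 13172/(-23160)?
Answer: 216649649959/164991651825 ≈ 1.3131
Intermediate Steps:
x = 6586/2895 (x = -52688/(-23160) = -52688*(-1)/23160 = -4*(-3293/5790) = 6586/2895 ≈ 2.2750)
x/(-13510) - 44320/(-33748) = (6586/2895)/(-13510) - 44320/(-33748) = (6586/2895)*(-1/13510) - 44320*(-1/33748) = -3293/19555725 + 11080/8437 = 216649649959/164991651825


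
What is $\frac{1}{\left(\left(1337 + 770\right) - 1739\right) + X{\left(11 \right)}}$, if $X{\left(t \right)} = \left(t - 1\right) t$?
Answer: $\frac{1}{478} \approx 0.002092$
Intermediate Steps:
$X{\left(t \right)} = t \left(-1 + t\right)$ ($X{\left(t \right)} = \left(t - 1\right) t = \left(-1 + t\right) t = t \left(-1 + t\right)$)
$\frac{1}{\left(\left(1337 + 770\right) - 1739\right) + X{\left(11 \right)}} = \frac{1}{\left(\left(1337 + 770\right) - 1739\right) + 11 \left(-1 + 11\right)} = \frac{1}{\left(2107 - 1739\right) + 11 \cdot 10} = \frac{1}{368 + 110} = \frac{1}{478}$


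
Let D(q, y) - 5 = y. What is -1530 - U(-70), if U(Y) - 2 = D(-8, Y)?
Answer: -1467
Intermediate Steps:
D(q, y) = 5 + y
U(Y) = 7 + Y (U(Y) = 2 + (5 + Y) = 7 + Y)
-1530 - U(-70) = -1530 - (7 - 70) = -1530 - 1*(-63) = -1530 + 63 = -1467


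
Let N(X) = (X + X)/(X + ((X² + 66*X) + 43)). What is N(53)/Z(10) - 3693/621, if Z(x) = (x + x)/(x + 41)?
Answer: -78261409/13254210 ≈ -5.9046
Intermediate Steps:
N(X) = 2*X/(43 + X² + 67*X) (N(X) = (2*X)/(X + (43 + X² + 66*X)) = (2*X)/(43 + X² + 67*X) = 2*X/(43 + X² + 67*X))
Z(x) = 2*x/(41 + x) (Z(x) = (2*x)/(41 + x) = 2*x/(41 + x))
N(53)/Z(10) - 3693/621 = (2*53/(43 + 53² + 67*53))/((2*10/(41 + 10))) - 3693/621 = (2*53/(43 + 2809 + 3551))/((2*10/51)) - 3693*1/621 = (2*53/6403)/((2*10*(1/51))) - 1231/207 = (2*53*(1/6403))/(20/51) - 1231/207 = (106/6403)*(51/20) - 1231/207 = 2703/64030 - 1231/207 = -78261409/13254210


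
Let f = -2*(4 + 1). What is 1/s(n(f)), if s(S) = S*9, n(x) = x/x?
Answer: 1/9 ≈ 0.11111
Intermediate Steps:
f = -10 (f = -2*5 = -10)
n(x) = 1
s(S) = 9*S
1/s(n(f)) = 1/(9*1) = 1/9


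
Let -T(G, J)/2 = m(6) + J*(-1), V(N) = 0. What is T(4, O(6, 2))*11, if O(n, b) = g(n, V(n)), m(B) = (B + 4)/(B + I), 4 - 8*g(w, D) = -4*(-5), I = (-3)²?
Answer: -176/3 ≈ -58.667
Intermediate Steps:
I = 9
g(w, D) = -2 (g(w, D) = ½ - (-1)*(-5)/2 = ½ - ⅛*20 = ½ - 5/2 = -2)
m(B) = (4 + B)/(9 + B) (m(B) = (B + 4)/(B + 9) = (4 + B)/(9 + B))
O(n, b) = -2
T(G, J) = -4/3 + 2*J (T(G, J) = -2*((4 + 6)/(9 + 6) + J*(-1)) = -2*(10/15 - J) = -2*((1/15)*10 - J) = -2*(⅔ - J) = -4/3 + 2*J)
T(4, O(6, 2))*11 = (-4/3 + 2*(-2))*11 = (-4/3 - 4)*11 = -16/3*11 = -176/3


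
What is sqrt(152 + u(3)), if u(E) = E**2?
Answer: sqrt(161) ≈ 12.689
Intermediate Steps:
sqrt(152 + u(3)) = sqrt(152 + 3**2) = sqrt(152 + 9) = sqrt(161)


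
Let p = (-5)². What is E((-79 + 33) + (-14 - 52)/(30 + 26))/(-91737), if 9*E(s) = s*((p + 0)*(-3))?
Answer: -33025/7705908 ≈ -0.0042857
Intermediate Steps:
p = 25
E(s) = -25*s/3 (E(s) = (s*((25 + 0)*(-3)))/9 = (s*(25*(-3)))/9 = (s*(-75))/9 = (-75*s)/9 = -25*s/3)
E((-79 + 33) + (-14 - 52)/(30 + 26))/(-91737) = -25*((-79 + 33) + (-14 - 52)/(30 + 26))/3/(-91737) = -25*(-46 - 66/56)/3*(-1/91737) = -25*(-46 - 66*1/56)/3*(-1/91737) = -25*(-46 - 33/28)/3*(-1/91737) = -25/3*(-1321/28)*(-1/91737) = (33025/84)*(-1/91737) = -33025/7705908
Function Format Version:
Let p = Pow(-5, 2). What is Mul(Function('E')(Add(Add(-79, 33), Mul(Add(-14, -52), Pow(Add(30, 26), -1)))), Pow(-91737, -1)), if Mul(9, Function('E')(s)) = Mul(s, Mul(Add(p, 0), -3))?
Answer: Rational(-33025, 7705908) ≈ -0.0042857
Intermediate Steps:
p = 25
Function('E')(s) = Mul(Rational(-25, 3), s) (Function('E')(s) = Mul(Rational(1, 9), Mul(s, Mul(Add(25, 0), -3))) = Mul(Rational(1, 9), Mul(s, Mul(25, -3))) = Mul(Rational(1, 9), Mul(s, -75)) = Mul(Rational(1, 9), Mul(-75, s)) = Mul(Rational(-25, 3), s))
Mul(Function('E')(Add(Add(-79, 33), Mul(Add(-14, -52), Pow(Add(30, 26), -1)))), Pow(-91737, -1)) = Mul(Mul(Rational(-25, 3), Add(Add(-79, 33), Mul(Add(-14, -52), Pow(Add(30, 26), -1)))), Pow(-91737, -1)) = Mul(Mul(Rational(-25, 3), Add(-46, Mul(-66, Pow(56, -1)))), Rational(-1, 91737)) = Mul(Mul(Rational(-25, 3), Add(-46, Mul(-66, Rational(1, 56)))), Rational(-1, 91737)) = Mul(Mul(Rational(-25, 3), Add(-46, Rational(-33, 28))), Rational(-1, 91737)) = Mul(Mul(Rational(-25, 3), Rational(-1321, 28)), Rational(-1, 91737)) = Mul(Rational(33025, 84), Rational(-1, 91737)) = Rational(-33025, 7705908)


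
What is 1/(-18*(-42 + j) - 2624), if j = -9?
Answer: -1/1706 ≈ -0.00058617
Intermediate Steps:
1/(-18*(-42 + j) - 2624) = 1/(-18*(-42 - 9) - 2624) = 1/(-18*(-51) - 2624) = 1/(918 - 2624) = 1/(-1706) = -1/1706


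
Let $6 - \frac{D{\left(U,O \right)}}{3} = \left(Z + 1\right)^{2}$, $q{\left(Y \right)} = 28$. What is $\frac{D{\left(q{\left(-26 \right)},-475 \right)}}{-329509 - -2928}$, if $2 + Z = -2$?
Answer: $\frac{9}{326581} \approx 2.7558 \cdot 10^{-5}$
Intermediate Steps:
$Z = -4$ ($Z = -2 - 2 = -4$)
$D{\left(U,O \right)} = -9$ ($D{\left(U,O \right)} = 18 - 3 \left(-4 + 1\right)^{2} = 18 - 3 \left(-3\right)^{2} = 18 - 27 = -9$)
$\frac{D{\left(q{\left(-26 \right)},-475 \right)}}{-329509 - -2928} = - \frac{9}{-329509 - -2928} = - \frac{9}{-329509 + 2928} = - \frac{9}{-326581} = \left(-9\right) \left(- \frac{1}{326581}\right) = \frac{9}{326581}$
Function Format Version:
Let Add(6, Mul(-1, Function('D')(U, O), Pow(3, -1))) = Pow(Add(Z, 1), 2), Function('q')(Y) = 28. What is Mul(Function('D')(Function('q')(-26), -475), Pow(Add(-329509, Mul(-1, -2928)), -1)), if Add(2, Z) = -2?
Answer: Rational(9, 326581) ≈ 2.7558e-5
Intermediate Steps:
Z = -4 (Z = Add(-2, -2) = -4)
Function('D')(U, O) = -9 (Function('D')(U, O) = Add(18, Mul(-3, Pow(Add(-4, 1), 2))) = Add(18, Mul(-3, Pow(-3, 2))) = Add(18, Mul(-3, 9)) = Add(18, -27) = -9)
Mul(Function('D')(Function('q')(-26), -475), Pow(Add(-329509, Mul(-1, -2928)), -1)) = Mul(-9, Pow(Add(-329509, Mul(-1, -2928)), -1)) = Mul(-9, Pow(Add(-329509, 2928), -1)) = Mul(-9, Pow(-326581, -1)) = Mul(-9, Rational(-1, 326581)) = Rational(9, 326581)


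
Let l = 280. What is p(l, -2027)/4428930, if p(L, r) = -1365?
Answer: -91/295262 ≈ -0.00030820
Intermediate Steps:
p(l, -2027)/4428930 = -1365/4428930 = -1365*1/4428930 = -91/295262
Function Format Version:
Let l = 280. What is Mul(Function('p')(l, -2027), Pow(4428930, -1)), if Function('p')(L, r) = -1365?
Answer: Rational(-91, 295262) ≈ -0.00030820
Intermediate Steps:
Mul(Function('p')(l, -2027), Pow(4428930, -1)) = Mul(-1365, Pow(4428930, -1)) = Mul(-1365, Rational(1, 4428930)) = Rational(-91, 295262)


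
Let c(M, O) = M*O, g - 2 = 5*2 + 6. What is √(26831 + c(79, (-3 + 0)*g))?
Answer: √22565 ≈ 150.22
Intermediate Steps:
g = 18 (g = 2 + (5*2 + 6) = 2 + (10 + 6) = 2 + 16 = 18)
√(26831 + c(79, (-3 + 0)*g)) = √(26831 + 79*((-3 + 0)*18)) = √(26831 + 79*(-3*18)) = √(26831 + 79*(-54)) = √(26831 - 4266) = √22565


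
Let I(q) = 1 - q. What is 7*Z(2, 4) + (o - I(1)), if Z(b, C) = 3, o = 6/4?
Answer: 45/2 ≈ 22.500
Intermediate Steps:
o = 3/2 (o = 6*(¼) = 3/2 ≈ 1.5000)
7*Z(2, 4) + (o - I(1)) = 7*3 + (3/2 - (1 - 1*1)) = 21 + (3/2 - (1 - 1)) = 21 + (3/2 - 1*0) = 21 + (3/2 + 0) = 21 + 3/2 = 45/2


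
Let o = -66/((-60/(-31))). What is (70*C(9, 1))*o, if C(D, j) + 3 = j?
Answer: 4774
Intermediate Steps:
o = -341/10 (o = -66/((-60*(-1/31))) = -66/60/31 = -66*31/60 = -341/10 ≈ -34.100)
C(D, j) = -3 + j
(70*C(9, 1))*o = (70*(-3 + 1))*(-341/10) = (70*(-2))*(-341/10) = -140*(-341/10) = 4774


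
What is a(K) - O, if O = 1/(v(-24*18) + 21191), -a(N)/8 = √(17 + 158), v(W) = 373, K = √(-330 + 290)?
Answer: -1/21564 - 40*√7 ≈ -105.83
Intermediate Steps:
K = 2*I*√10 (K = √(-40) = 2*I*√10 ≈ 6.3246*I)
a(N) = -40*√7 (a(N) = -8*√(17 + 158) = -40*√7)
O = 1/21564 (O = 1/(373 + 21191) = 1/21564 ≈ 4.6374e-5)
a(K) - O = -40*√7 - 1*1/21564 = -40*√7 - 1/21564 = -1/21564 - 40*√7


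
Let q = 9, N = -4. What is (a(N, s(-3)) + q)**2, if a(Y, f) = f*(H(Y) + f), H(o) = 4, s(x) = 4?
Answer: 1681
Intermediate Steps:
a(Y, f) = f*(4 + f)
(a(N, s(-3)) + q)**2 = (4*(4 + 4) + 9)**2 = (4*8 + 9)**2 = (32 + 9)**2 = 41**2 = 1681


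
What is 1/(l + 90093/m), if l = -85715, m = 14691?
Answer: -83/7113836 ≈ -1.1667e-5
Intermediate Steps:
1/(l + 90093/m) = 1/(-85715 + 90093/14691) = 1/(-85715 + 90093*(1/14691)) = 1/(-85715 + 509/83) = 1/(-7113836/83) = -83/7113836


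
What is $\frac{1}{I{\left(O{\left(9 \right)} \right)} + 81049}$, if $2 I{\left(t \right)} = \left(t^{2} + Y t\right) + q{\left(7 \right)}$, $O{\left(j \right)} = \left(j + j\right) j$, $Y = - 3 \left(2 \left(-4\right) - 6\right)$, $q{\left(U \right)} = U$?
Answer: $\frac{2}{195153} \approx 1.0248 \cdot 10^{-5}$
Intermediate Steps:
$Y = 42$ ($Y = - 3 \left(-8 - 6\right) = \left(-3\right) \left(-14\right) = 42$)
$O{\left(j \right)} = 2 j^{2}$ ($O{\left(j \right)} = 2 j j = 2 j^{2}$)
$I{\left(t \right)} = \frac{7}{2} + \frac{t^{2}}{2} + 21 t$ ($I{\left(t \right)} = \frac{\left(t^{2} + 42 t\right) + 7}{2} = \frac{7 + t^{2} + 42 t}{2} = \frac{7}{2} + \frac{t^{2}}{2} + 21 t$)
$\frac{1}{I{\left(O{\left(9 \right)} \right)} + 81049} = \frac{1}{\left(\frac{7}{2} + \frac{\left(2 \cdot 9^{2}\right)^{2}}{2} + 21 \cdot 2 \cdot 9^{2}\right) + 81049} = \frac{1}{\left(\frac{7}{2} + \frac{\left(2 \cdot 81\right)^{2}}{2} + 21 \cdot 2 \cdot 81\right) + 81049} = \frac{1}{\left(\frac{7}{2} + \frac{162^{2}}{2} + 21 \cdot 162\right) + 81049} = \frac{1}{\left(\frac{7}{2} + \frac{1}{2} \cdot 26244 + 3402\right) + 81049} = \frac{1}{\left(\frac{7}{2} + 13122 + 3402\right) + 81049} = \frac{1}{\frac{33055}{2} + 81049} = \frac{1}{\frac{195153}{2}} = \frac{2}{195153}$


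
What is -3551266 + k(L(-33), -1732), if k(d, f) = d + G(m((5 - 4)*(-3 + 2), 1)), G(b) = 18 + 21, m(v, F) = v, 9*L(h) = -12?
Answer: -10653685/3 ≈ -3.5512e+6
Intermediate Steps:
L(h) = -4/3 (L(h) = (⅑)*(-12) = -4/3)
G(b) = 39
k(d, f) = 39 + d (k(d, f) = d + 39 = 39 + d)
-3551266 + k(L(-33), -1732) = -3551266 + (39 - 4/3) = -3551266 + 113/3 = -10653685/3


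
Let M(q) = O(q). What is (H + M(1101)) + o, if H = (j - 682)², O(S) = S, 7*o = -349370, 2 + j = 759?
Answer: -43184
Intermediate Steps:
j = 757 (j = -2 + 759 = 757)
o = -49910 (o = (⅐)*(-349370) = -49910)
M(q) = q
H = 5625 (H = (757 - 682)² = 75² = 5625)
(H + M(1101)) + o = (5625 + 1101) - 49910 = 6726 - 49910 = -43184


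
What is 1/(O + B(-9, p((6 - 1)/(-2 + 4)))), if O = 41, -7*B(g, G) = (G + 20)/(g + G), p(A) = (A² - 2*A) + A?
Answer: 147/6122 ≈ 0.024012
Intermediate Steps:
p(A) = A² - A
B(g, G) = -(20 + G)/(7*(G + g)) (B(g, G) = -(G + 20)/(7*(g + G)) = -(20 + G)/(7*(G + g)))
1/(O + B(-9, p((6 - 1)/(-2 + 4)))) = 1/(41 + (-20 - (6 - 1)/(-2 + 4)*(-1 + (6 - 1)/(-2 + 4)))/(7*(((6 - 1)/(-2 + 4))*(-1 + (6 - 1)/(-2 + 4)) - 9))) = 1/(41 + (-20 - 5/2*(-1 + 5/2))/(7*((5/2)*(-1 + 5/2) - 9))) = 1/(41 + (-20 - 5*(½)*(-1 + 5*(½)))/(7*((5*(½))*(-1 + 5*(½)) - 9))) = 1/(41 + (-20 - 5*(-1 + 5/2)/2)/(7*(5*(-1 + 5/2)/2 - 9))) = 1/(41 + (-20 - 5*3/(2*2))/(7*((5/2)*(3/2) - 9))) = 1/(41 + (-20 - 1*15/4)/(7*(15/4 - 9))) = 1/(41 + (-20 - 15/4)/(7*(-21/4))) = 1/(41 + (⅐)*(-4/21)*(-95/4)) = 1/(41 + 95/147) = 1/(6122/147) = 147/6122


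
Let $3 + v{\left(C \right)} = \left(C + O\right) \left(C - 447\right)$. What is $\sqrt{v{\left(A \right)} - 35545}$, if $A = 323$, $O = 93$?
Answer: $2 i \sqrt{21783} \approx 295.18 i$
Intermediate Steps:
$v{\left(C \right)} = -3 + \left(-447 + C\right) \left(93 + C\right)$ ($v{\left(C \right)} = -3 + \left(C + 93\right) \left(C - 447\right) = -3 + \left(93 + C\right) \left(-447 + C\right) = -3 + \left(-447 + C\right) \left(93 + C\right)$)
$\sqrt{v{\left(A \right)} - 35545} = \sqrt{\left(-41574 + 323^{2} - 114342\right) - 35545} = \sqrt{\left(-41574 + 104329 - 114342\right) - 35545} = \sqrt{-51587 - 35545} = \sqrt{-87132} = 2 i \sqrt{21783}$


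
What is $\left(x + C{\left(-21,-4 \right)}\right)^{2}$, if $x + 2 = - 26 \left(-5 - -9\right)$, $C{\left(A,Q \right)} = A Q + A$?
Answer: $1849$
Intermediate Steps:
$C{\left(A,Q \right)} = A + A Q$
$x = -106$ ($x = -2 - 26 \left(-5 - -9\right) = -2 - 26 \left(-5 + 9\right) = -2 - 104 = -106$)
$\left(x + C{\left(-21,-4 \right)}\right)^{2} = \left(-106 - 21 \left(1 - 4\right)\right)^{2} = \left(-106 - -63\right)^{2} = \left(-106 + 63\right)^{2} = \left(-43\right)^{2} = 1849$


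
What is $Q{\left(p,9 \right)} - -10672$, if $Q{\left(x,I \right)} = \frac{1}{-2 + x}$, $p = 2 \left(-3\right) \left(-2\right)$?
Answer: $\frac{106721}{10} \approx 10672.0$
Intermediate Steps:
$p = 12$ ($p = \left(-6\right) \left(-2\right) = 12$)
$Q{\left(p,9 \right)} - -10672 = \frac{1}{-2 + 12} - -10672 = \frac{1}{10} + 10672 = \frac{106721}{10}$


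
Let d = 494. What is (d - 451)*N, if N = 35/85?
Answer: 301/17 ≈ 17.706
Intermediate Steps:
N = 7/17 (N = 35*(1/85) = 7/17 ≈ 0.41176)
(d - 451)*N = (494 - 451)*(7/17) = 43*(7/17) = 301/17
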